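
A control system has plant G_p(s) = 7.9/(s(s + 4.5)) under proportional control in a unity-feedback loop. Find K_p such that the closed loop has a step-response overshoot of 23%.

From %OS = 100·exp(−πζ/√(1−ζ²)) = 23%, ζ = −ln(0.23)/√(π²+ln²(0.23)) = 0.4237.
Characteristic equation s² + 4.5s + 7.9K_p = 0 gives ζ = 4.5/(2√(7.9K_p)).
Setting ζ = 0.4237: √(7.9K_p) = 4.5/(2·0.4237) = 5.31, so K_p = 28.19/7.9 = 3.57.

K_p = 3.57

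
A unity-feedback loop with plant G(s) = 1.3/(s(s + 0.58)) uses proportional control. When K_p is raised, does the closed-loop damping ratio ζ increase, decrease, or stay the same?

ζ = 0.58/(2√(1.3K_p)); increasing K_p raises the denominator, so ζ falls.

decrease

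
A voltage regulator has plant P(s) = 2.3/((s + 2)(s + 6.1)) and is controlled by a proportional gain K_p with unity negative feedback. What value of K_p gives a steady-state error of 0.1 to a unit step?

The loop is type 0, so e_ss(step) = 1/(1 + K_pos) with K_pos = K_p·P(0).
P(0) = 0.1885. Require 1/(1 + K_p·0.1885) = 0.1, so 1 + 0.1885·K_p = 10.
K_p = (10 − 1)/0.1885 = 47.7.

K_p = 47.7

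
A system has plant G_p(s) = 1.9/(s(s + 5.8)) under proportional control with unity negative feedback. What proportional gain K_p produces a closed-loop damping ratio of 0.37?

K_p = 32.3

Closed-loop characteristic equation: s² + 5.8s + K_p·1.9 = 0.
So ω_n = √(1.9K_p) and 2ζω_n = 5.8, giving ζ = 5.8/(2√(1.9K_p)).
Setting ζ = 0.37: √(1.9K_p) = 5.8/(2·0.37) = 7.838, so K_p = 61.43/1.9 = 32.3.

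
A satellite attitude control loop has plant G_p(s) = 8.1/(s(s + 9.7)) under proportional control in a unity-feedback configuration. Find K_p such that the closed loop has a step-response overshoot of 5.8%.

From %OS = 100·exp(−πζ/√(1−ζ²)) = 5.8%, ζ = −ln(0.058)/√(π²+ln²(0.058)) = 0.6716.
Characteristic equation s² + 9.7s + 8.1K_p = 0 gives ζ = 9.7/(2√(8.1K_p)).
Setting ζ = 0.6716: √(8.1K_p) = 9.7/(2·0.6716) = 7.222, so K_p = 52.16/8.1 = 6.44.

K_p = 6.44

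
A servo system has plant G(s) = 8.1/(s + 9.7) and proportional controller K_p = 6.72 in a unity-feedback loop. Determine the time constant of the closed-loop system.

τ = 0.0156 s

Closed-loop transfer function: T(s) = K_p·G(s)/(1 + K_p·G(s)) = 54.43/(s + 9.7 + 54.43) = 54.43/(s + 64.13).
Time constant τ = 1/64.13 = 0.0156 s.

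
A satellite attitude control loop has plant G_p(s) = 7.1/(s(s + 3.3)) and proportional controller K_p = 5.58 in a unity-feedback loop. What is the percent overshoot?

42.6%

Closed-loop characteristic equation: s² + 3.3s + 39.62 = 0, so ω_n = 6.294 rad/s and ζ = 3.3/(2·6.294) = 0.2621.
%OS = 100·exp(−πζ/√(1−ζ²)) = 100·exp(−π·0.2621/√0.9313) = 42.6%.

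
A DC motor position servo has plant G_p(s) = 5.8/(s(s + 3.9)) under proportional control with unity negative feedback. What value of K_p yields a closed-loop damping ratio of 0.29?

Closed-loop characteristic equation: s² + 3.9s + K_p·5.8 = 0.
So ω_n = √(5.8K_p) and 2ζω_n = 3.9, giving ζ = 3.9/(2√(5.8K_p)).
Setting ζ = 0.29: √(5.8K_p) = 3.9/(2·0.29) = 6.724, so K_p = 45.21/5.8 = 7.8.

K_p = 7.8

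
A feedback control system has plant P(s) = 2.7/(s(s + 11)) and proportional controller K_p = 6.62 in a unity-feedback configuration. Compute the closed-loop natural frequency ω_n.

ω_n = 4.23 rad/s

The closed-loop denominator is s(s+11) + 6.62·2.7 = s² + 11s + 17.87.
So ω_n² = 17.87 ⇒ ω_n = 4.228 rad/s, and ζ = 11/(2ω_n) = 1.3.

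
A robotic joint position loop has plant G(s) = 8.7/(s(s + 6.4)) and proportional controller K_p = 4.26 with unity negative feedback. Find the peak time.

The closed-loop denominator s² + 6.4s + 37.06 gives ω_n = √37.06 = 6.088 and ζ = 6.4/(2ω_n) = 0.5256.
Damped frequency ω_d = ω_n√(1−ζ²) = 5.179 rad/s, so peak time T_p = π/ω_d = 0.607 s.

T_p = 0.607 s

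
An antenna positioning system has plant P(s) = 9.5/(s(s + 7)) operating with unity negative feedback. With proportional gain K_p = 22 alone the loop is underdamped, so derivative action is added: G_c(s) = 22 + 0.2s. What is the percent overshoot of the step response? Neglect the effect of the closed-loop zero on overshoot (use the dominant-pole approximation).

36.2%

Forward path: (22 + 0.2s)·9.5/(s(s+7)). The closed-loop characteristic equation is s² + (7 + 9.5·0.2)s + 9.5·22 = 0.
That is s² + 8.9s + 209 = 0, so ω_n = 14.46 rad/s and ζ = 8.9/(2·14.46) = 0.3078.
%OS = 100·exp(−πζ/√(1−ζ²)) = 36.2%.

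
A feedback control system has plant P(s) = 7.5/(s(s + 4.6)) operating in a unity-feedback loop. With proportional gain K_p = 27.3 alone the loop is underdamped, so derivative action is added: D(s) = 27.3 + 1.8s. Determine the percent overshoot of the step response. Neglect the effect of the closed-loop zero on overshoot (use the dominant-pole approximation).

7.69%

Forward path: (27.3 + 1.8s)·7.5/(s(s+4.6)). The closed-loop characteristic equation is s² + (4.6 + 7.5·1.8)s + 7.5·27.3 = 0.
That is s² + 18.1s + 204.8 = 0, so ω_n = 14.31 rad/s and ζ = 18.1/(2·14.31) = 0.6325.
%OS = 100·exp(−πζ/√(1−ζ²)) = 7.69%.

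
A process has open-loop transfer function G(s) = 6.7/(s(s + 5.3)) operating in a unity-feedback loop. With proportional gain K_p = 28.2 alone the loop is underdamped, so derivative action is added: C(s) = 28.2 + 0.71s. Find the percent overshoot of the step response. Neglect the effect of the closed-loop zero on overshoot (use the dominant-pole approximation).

29.1%

Forward path: (28.2 + 0.71s)·6.7/(s(s+5.3)). The closed-loop characteristic equation is s² + (5.3 + 6.7·0.71)s + 6.7·28.2 = 0.
That is s² + 10.06s + 188.9 = 0, so ω_n = 13.75 rad/s and ζ = 10.06/(2·13.75) = 0.3658.
%OS = 100·exp(−πζ/√(1−ζ²)) = 29.1%.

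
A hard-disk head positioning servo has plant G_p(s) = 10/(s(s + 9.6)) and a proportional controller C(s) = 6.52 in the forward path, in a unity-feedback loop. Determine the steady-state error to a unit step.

The open loop C(s)G_p(s) has a pole at the origin (type 1), so the static position error constant is infinite and e_ss = 1/(1+∞) = 0.

0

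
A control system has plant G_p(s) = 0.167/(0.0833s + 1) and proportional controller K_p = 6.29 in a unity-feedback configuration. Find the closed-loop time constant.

τ = 0.0406 s

Closed loop: T(s) = K_p·G_p/(1+K_p·G_p) = 1.05/(0.0833s + 1 + 1.05), with pole at s = −(1 + 1.05)/0.0833 = −24.62.
Closed-loop time constant τ = 1/24.62 = 0.0406 s.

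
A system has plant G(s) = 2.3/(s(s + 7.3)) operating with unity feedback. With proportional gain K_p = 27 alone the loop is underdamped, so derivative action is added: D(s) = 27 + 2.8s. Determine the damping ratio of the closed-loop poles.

Forward path: (27 + 2.8s)·2.3/(s(s+7.3)). The closed-loop characteristic equation is s² + (7.3 + 2.3·2.8)s + 2.3·27 = 0.
That is s² + 13.74s + 62.1 = 0, so ω_n = 7.88 rad/s and ζ = 13.74/(2·7.88) = 0.8718.

ζ = 0.872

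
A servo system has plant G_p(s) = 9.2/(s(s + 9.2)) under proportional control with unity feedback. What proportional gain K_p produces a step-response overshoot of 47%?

From %OS = 100·exp(−πζ/√(1−ζ²)) = 47%, ζ = −ln(0.47)/√(π²+ln²(0.47)) = 0.2337.
Characteristic equation s² + 9.2s + 9.2K_p = 0 gives ζ = 9.2/(2√(9.2K_p)).
Setting ζ = 0.2337: √(9.2K_p) = 9.2/(2·0.2337) = 19.69, so K_p = 387.5/9.2 = 42.1.

K_p = 42.1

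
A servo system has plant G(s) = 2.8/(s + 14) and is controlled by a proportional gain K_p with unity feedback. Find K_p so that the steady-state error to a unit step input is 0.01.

Steady-state error for a unit step on this type-0 loop is 1/(1 + K_p·G(0)).
G(0) = 0.2. Require 1/(1 + K_p·0.2) = 0.01, so 1 + 0.2·K_p = 100.
K_p = (100 − 1)/0.2 = 495.

K_p = 495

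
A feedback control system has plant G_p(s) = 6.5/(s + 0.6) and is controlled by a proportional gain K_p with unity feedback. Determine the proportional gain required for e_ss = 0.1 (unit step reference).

K_p = 0.831

Steady-state error for a unit step on this type-0 loop is 1/(1 + K_p·G_p(0)).
G_p(0) = 10.83. Require 1/(1 + K_p·10.83) = 0.1, so 1 + 10.83·K_p = 10.
K_p = (10 − 1)/10.83 = 0.831.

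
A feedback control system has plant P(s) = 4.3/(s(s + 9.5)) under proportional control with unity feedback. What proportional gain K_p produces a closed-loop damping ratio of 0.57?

Closed-loop characteristic equation: s² + 9.5s + K_p·4.3 = 0.
So ω_n = √(4.3K_p) and 2ζω_n = 9.5, giving ζ = 9.5/(2√(4.3K_p)).
Setting ζ = 0.57: √(4.3K_p) = 9.5/(2·0.57) = 8.333, so K_p = 69.44/4.3 = 16.1.

K_p = 16.1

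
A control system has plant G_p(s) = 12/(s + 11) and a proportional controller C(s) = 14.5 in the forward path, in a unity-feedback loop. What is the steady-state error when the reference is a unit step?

0.0595

The loop is type 0. Static position error constant K_pos = C(0)·G_p(0) = 14.5·1.091 = 15.82.
Steady-state error to a unit step: e_ss = 1/(1+K_pos) = 1/16.82 = 0.0595.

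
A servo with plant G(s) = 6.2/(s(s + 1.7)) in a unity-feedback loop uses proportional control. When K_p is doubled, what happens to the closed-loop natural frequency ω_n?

increase

ω_n = √(6.2·K_p), which grows with K_p.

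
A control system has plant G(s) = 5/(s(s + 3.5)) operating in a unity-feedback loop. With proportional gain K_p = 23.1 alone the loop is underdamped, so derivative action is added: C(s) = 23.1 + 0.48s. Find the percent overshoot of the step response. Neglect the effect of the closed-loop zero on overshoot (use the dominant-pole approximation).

40.8%

Forward path: (23.1 + 0.48s)·5/(s(s+3.5)). The closed-loop characteristic equation is s² + (3.5 + 5·0.48)s + 5·23.1 = 0.
That is s² + 5.9s + 115.5 = 0, so ω_n = 10.75 rad/s and ζ = 5.9/(2·10.75) = 0.2745.
%OS = 100·exp(−πζ/√(1−ζ²)) = 40.8%.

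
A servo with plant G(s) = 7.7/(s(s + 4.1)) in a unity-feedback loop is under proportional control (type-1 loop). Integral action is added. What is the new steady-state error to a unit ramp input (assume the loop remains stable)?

The integrator raises the loop to type 2, so K_v → ∞ and e_ss to a ramp is zero.

0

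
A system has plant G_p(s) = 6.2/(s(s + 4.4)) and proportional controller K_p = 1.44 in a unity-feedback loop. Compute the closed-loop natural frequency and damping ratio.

ω_n = 2.99 rad/s, ζ = 0.736

With unity feedback the closed-loop characteristic equation is s² + 4.4s + 1.44·6.2 = s² + 4.4s + 8.928 = 0.
So ω_n² = 8.928 ⇒ ω_n = 2.988 rad/s, and ζ = 4.4/(2ω_n) = 0.736.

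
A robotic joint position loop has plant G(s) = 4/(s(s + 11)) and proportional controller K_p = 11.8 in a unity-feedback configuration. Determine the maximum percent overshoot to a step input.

The closed-loop denominator s² + 11s + 47.2 gives ω_n = √47.2 = 6.87 and ζ = 11/(2ω_n) = 0.8006.
%OS = 100·exp(−πζ/√(1−ζ²)) = 100·exp(−π·0.8006/√0.3591) = 1.5%.

1.5%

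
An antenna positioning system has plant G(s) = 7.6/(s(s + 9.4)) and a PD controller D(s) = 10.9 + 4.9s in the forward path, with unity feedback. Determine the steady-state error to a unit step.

0

The open loop D(s)G(s) has a pole at the origin (type 1), so the static position error constant is infinite and e_ss = 1/(1+∞) = 0.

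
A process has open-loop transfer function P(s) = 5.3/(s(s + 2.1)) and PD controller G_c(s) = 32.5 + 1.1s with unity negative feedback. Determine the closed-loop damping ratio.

ζ = 0.302

Forward path: (32.5 + 1.1s)·5.3/(s(s+2.1)). The closed-loop characteristic equation is s² + (2.1 + 5.3·1.1)s + 5.3·32.5 = 0.
That is s² + 7.93s + 172.2 = 0, so ω_n = 13.12 rad/s and ζ = 7.93/(2·13.12) = 0.3021.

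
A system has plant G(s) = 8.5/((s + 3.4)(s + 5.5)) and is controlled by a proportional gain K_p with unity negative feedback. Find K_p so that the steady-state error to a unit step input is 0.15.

The loop is type 0, so e_ss(step) = 1/(1 + K_pos) with K_pos = K_p·G(0).
G(0) = 0.4545. Require 1/(1 + K_p·0.4545) = 0.15, so 1 + 0.4545·K_p = 6.667.
K_p = (6.667 − 1)/0.4545 = 12.5.

K_p = 12.5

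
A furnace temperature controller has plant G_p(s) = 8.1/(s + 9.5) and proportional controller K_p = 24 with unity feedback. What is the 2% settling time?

Closed-loop transfer function: T(s) = K_p·G_p(s)/(1 + K_p·G_p(s)) = 194.4/(s + 9.5 + 194.4) = 194.4/(s + 203.9).
Time constant τ = 1/203.9 = 0.004904 s, so the 2% settling time is about 4τ = 0.0196 s.

T_s ≈ 0.0196 s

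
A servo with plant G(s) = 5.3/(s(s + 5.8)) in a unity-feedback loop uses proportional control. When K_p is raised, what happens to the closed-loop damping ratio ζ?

decrease

ζ = 5.8/(2√(5.3K_p)); increasing K_p raises the denominator, so ζ falls.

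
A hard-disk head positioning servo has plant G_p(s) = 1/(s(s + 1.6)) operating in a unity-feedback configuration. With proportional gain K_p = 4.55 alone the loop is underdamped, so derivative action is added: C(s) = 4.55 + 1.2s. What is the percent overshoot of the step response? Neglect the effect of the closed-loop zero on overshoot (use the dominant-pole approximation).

6.5%

Forward path: (4.55 + 1.2s)·1/(s(s+1.6)). The closed-loop characteristic equation is s² + (1.6 + 1·1.2)s + 1·4.55 = 0.
That is s² + 2.8s + 4.55 = 0, so ω_n = 2.133 rad/s and ζ = 2.8/(2·2.133) = 0.6563.
%OS = 100·exp(−πζ/√(1−ζ²)) = 6.5%.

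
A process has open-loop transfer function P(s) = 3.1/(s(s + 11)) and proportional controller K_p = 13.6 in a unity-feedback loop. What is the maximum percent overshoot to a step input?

The closed-loop denominator s² + 11s + 42.16 gives ω_n = √42.16 = 6.493 and ζ = 11/(2ω_n) = 0.8471.
%OS = 100·exp(−πζ/√(1−ζ²)) = 100·exp(−π·0.8471/√0.2825) = 0.669%.

0.669%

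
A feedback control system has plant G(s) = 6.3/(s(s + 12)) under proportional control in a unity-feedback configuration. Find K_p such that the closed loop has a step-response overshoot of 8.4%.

K_p = 14.9

From %OS = 100·exp(−πζ/√(1−ζ²)) = 8.4%, ζ = −ln(0.084)/√(π²+ln²(0.084)) = 0.6191.
Characteristic equation s² + 12s + 6.3K_p = 0 gives ζ = 12/(2√(6.3K_p)).
Setting ζ = 0.6191: √(6.3K_p) = 12/(2·0.6191) = 9.691, so K_p = 93.91/6.3 = 14.9.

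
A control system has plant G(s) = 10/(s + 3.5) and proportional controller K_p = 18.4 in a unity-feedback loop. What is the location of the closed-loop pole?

s = -187.5

Closed-loop transfer function: T(s) = K_p·G(s)/(1 + K_p·G(s)) = 184/(s + 3.5 + 184) = 184/(s + 187.5).
The closed-loop pole is at s = −187.5.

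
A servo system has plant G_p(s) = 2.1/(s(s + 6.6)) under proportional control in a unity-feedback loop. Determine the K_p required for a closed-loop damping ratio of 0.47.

K_p = 23.5

Closed-loop characteristic equation: s² + 6.6s + K_p·2.1 = 0.
So ω_n = √(2.1K_p) and 2ζω_n = 6.6, giving ζ = 6.6/(2√(2.1K_p)).
Setting ζ = 0.47: √(2.1K_p) = 6.6/(2·0.47) = 7.021, so K_p = 49.3/2.1 = 23.5.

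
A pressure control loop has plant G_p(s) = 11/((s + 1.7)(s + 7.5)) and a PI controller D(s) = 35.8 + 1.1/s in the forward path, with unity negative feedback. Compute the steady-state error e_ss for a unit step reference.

The open loop D(s)G_p(s) has a pole at the origin (type 1), so the static position error constant is infinite and e_ss = 1/(1+∞) = 0.

0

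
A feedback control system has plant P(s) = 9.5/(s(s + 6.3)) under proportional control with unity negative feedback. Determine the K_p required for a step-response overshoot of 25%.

K_p = 6.41

From %OS = 100·exp(−πζ/√(1−ζ²)) = 25%, ζ = −ln(0.25)/√(π²+ln²(0.25)) = 0.4037.
Characteristic equation s² + 6.3s + 9.5K_p = 0 gives ζ = 6.3/(2√(9.5K_p)).
Setting ζ = 0.4037: √(9.5K_p) = 6.3/(2·0.4037) = 7.803, so K_p = 60.88/9.5 = 6.41.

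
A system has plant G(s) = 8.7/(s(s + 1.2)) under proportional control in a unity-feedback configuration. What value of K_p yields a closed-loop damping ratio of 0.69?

Closed-loop characteristic equation: s² + 1.2s + K_p·8.7 = 0.
So ω_n = √(8.7K_p) and 2ζω_n = 1.2, giving ζ = 1.2/(2√(8.7K_p)).
Setting ζ = 0.69: √(8.7K_p) = 1.2/(2·0.69) = 0.8696, so K_p = 0.7561/8.7 = 0.0869.

K_p = 0.0869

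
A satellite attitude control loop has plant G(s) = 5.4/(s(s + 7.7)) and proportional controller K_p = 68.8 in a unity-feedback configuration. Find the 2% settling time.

The closed-loop denominator s² + 7.7s + 371.5 gives ω_n = √371.5 = 19.27 and ζ = 7.7/(2ω_n) = 0.1997.
2% settling time T_s ≈ 4/(ζω_n) = 4/3.85 = 1.04 s.

T_s ≈ 1.04 s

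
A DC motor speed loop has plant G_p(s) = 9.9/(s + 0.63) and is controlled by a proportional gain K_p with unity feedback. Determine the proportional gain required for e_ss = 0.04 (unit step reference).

For a type-0 loop with proportional control, e_ss = 1/(1 + K_p·G_p(0)).
G_p(0) = 15.71. Require 1/(1 + K_p·15.71) = 0.04, so 1 + 15.71·K_p = 25.
K_p = (25 − 1)/15.71 = 1.53.

K_p = 1.53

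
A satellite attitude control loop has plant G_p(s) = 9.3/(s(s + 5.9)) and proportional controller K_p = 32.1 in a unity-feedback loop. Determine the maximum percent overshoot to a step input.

58%

The closed-loop denominator s² + 5.9s + 298.5 gives ω_n = √298.5 = 17.28 and ζ = 5.9/(2ω_n) = 0.1707.
%OS = 100·exp(−πζ/√(1−ζ²)) = 100·exp(−π·0.1707/√0.9708) = 58%.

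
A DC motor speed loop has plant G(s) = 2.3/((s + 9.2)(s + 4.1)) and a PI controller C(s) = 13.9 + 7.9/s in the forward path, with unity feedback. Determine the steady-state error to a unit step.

The open loop C(s)G(s) has a pole at the origin (type 1), so the static position error constant is infinite and e_ss = 1/(1+∞) = 0.

0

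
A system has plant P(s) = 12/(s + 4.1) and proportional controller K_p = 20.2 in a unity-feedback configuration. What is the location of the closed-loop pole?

s = -246.5

Closed-loop transfer function: T(s) = K_p·P(s)/(1 + K_p·P(s)) = 242.4/(s + 4.1 + 242.4) = 242.4/(s + 246.5).
The closed-loop pole is at s = −246.5.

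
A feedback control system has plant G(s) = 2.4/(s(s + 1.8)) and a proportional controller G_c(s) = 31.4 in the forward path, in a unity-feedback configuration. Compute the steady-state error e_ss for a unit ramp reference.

The loop has one pole at the origin (type 1). Velocity error constant K_v = lim_{s→0} s·G_c(s)G(s) = 31.4·2.4/1.8 = 41.87.
Steady-state error to a unit ramp: e_ss = 1/K_v = 0.0239.

0.0239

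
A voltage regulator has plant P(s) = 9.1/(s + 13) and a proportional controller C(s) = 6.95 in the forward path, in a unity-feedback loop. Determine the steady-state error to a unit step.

0.171

The loop is type 0. Static position error constant K_pos = C(0)·P(0) = 6.95·0.7 = 4.865.
Steady-state error to a unit step: e_ss = 1/(1+K_pos) = 1/5.865 = 0.171.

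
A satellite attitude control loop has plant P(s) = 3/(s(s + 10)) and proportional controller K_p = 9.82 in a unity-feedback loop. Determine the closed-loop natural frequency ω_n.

With unity feedback the closed-loop characteristic equation is s² + 10s + 9.82·3 = s² + 10s + 29.46 = 0.
So ω_n² = 29.46 ⇒ ω_n = 5.428 rad/s, and ζ = 10/(2ω_n) = 0.921.

ω_n = 5.43 rad/s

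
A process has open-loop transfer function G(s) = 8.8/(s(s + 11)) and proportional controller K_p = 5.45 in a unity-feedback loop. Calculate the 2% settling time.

T_s ≈ 0.727 s

The closed-loop denominator s² + 11s + 47.96 gives ω_n = √47.96 = 6.925 and ζ = 11/(2ω_n) = 0.7942.
2% settling time T_s ≈ 4/(ζω_n) = 4/5.5 = 0.727 s.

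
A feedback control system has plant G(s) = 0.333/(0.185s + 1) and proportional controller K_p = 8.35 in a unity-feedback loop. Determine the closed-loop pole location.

s = -20.44

Closed loop: T(s) = K_p·G/(1+K_p·G) = 2.781/(0.185s + 1 + 2.781), with pole at s = −(1 + 2.781)/0.185 = −20.44.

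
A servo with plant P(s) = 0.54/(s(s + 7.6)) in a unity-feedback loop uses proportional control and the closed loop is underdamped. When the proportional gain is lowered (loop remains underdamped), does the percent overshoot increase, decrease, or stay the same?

decrease

ζ = 7.6/(2√(0.54K_p)) rises as K_p falls; higher damping means less overshoot.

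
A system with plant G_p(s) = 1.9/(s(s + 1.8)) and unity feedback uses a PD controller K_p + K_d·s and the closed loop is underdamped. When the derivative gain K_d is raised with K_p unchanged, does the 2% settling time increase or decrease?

Characteristic equation s² + (1.8 + 1.9K_d)s + 1.9K_p = 0: raising K_d increases ζω_n = (1.8+1.9K_d)/2 while the loop stays underdamped, so T_s ≈ 4/(ζω_n) decreases.

decrease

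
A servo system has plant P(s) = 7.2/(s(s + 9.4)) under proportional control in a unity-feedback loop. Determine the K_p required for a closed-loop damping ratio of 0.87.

K_p = 4.05

Closed-loop characteristic equation: s² + 9.4s + K_p·7.2 = 0.
So ω_n = √(7.2K_p) and 2ζω_n = 9.4, giving ζ = 9.4/(2√(7.2K_p)).
Setting ζ = 0.87: √(7.2K_p) = 9.4/(2·0.87) = 5.402, so K_p = 29.18/7.2 = 4.05.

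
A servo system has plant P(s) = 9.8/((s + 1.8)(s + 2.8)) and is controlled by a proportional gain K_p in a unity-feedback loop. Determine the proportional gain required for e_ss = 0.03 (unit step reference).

For a type-0 loop with proportional control, e_ss = 1/(1 + K_p·P(0)).
P(0) = 1.944. Require 1/(1 + K_p·1.944) = 0.03, so 1 + 1.944·K_p = 33.33.
K_p = (33.33 − 1)/1.944 = 16.6.

K_p = 16.6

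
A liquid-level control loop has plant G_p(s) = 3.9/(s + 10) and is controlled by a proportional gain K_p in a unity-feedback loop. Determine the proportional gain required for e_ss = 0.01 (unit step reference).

The loop is type 0, so e_ss(step) = 1/(1 + K_pos) with K_pos = K_p·G_p(0).
G_p(0) = 0.39. Require 1/(1 + K_p·0.39) = 0.01, so 1 + 0.39·K_p = 100.
K_p = (100 − 1)/0.39 = 254.

K_p = 254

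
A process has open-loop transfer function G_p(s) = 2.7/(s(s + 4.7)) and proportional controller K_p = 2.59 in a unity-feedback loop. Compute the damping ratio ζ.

ζ = 0.889

1 + K_p·G_p(s) = 0 gives s² + 4.7s + 6.993 = 0.
Matching s² + 2ζω_n s + ω_n²: ω_n = √6.993 = 2.644 rad/s and 2ζω_n = 4.7, so ζ = 4.7/(2·2.644) = 0.889.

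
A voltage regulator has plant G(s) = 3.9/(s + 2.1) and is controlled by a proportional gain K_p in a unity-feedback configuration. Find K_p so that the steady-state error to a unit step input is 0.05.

For a type-0 loop with proportional control, e_ss = 1/(1 + K_p·G(0)).
G(0) = 1.857. Require 1/(1 + K_p·1.857) = 0.05, so 1 + 1.857·K_p = 20.
K_p = (20 − 1)/1.857 = 10.2.

K_p = 10.2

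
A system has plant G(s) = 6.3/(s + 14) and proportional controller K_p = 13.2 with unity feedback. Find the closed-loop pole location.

s = -97.16

Closed-loop transfer function: T(s) = K_p·G(s)/(1 + K_p·G(s)) = 83.16/(s + 14 + 83.16) = 83.16/(s + 97.16).
The closed-loop pole is at s = −97.16.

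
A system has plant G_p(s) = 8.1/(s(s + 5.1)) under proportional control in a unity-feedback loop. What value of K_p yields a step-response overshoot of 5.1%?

K_p = 1.7

From %OS = 100·exp(−πζ/√(1−ζ²)) = 5.1%, ζ = −ln(0.051)/√(π²+ln²(0.051)) = 0.6877.
Characteristic equation s² + 5.1s + 8.1K_p = 0 gives ζ = 5.1/(2√(8.1K_p)).
Setting ζ = 0.6877: √(8.1K_p) = 5.1/(2·0.6877) = 3.708, so K_p = 13.75/8.1 = 1.7.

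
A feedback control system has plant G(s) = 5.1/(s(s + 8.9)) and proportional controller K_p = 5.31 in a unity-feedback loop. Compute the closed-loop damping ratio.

ζ = 0.855

With unity feedback the closed-loop characteristic equation is s² + 8.9s + 5.31·5.1 = s² + 8.9s + 27.08 = 0.
Matching s² + 2ζω_n s + ω_n²: ω_n = √27.08 = 5.204 rad/s and 2ζω_n = 8.9, so ζ = 8.9/(2·5.204) = 0.855.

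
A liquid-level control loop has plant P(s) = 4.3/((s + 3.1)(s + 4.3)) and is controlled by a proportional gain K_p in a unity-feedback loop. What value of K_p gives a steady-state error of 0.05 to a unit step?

K_p = 58.9

The loop is type 0, so e_ss(step) = 1/(1 + K_pos) with K_pos = K_p·P(0).
P(0) = 0.3226. Require 1/(1 + K_p·0.3226) = 0.05, so 1 + 0.3226·K_p = 20.
K_p = (20 − 1)/0.3226 = 58.9.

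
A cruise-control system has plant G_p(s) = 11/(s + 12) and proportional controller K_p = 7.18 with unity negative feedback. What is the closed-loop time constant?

τ = 0.011 s

Closed-loop transfer function: T(s) = K_p·G_p(s)/(1 + K_p·G_p(s)) = 78.98/(s + 12 + 78.98) = 78.98/(s + 90.98).
Time constant τ = 1/90.98 = 0.011 s.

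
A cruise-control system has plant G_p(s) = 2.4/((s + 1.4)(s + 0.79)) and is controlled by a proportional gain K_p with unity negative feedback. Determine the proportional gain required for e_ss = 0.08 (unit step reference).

K_p = 5.3

For a type-0 loop with proportional control, e_ss = 1/(1 + K_p·G_p(0)).
G_p(0) = 2.17. Require 1/(1 + K_p·2.17) = 0.08, so 1 + 2.17·K_p = 12.5.
K_p = (12.5 − 1)/2.17 = 5.3.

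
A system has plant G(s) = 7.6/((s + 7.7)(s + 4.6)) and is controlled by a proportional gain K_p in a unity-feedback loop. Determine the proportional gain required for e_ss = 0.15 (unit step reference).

Steady-state error for a unit step on this type-0 loop is 1/(1 + K_p·G(0)).
G(0) = 0.2146. Require 1/(1 + K_p·0.2146) = 0.15, so 1 + 0.2146·K_p = 6.667.
K_p = (6.667 − 1)/0.2146 = 26.4.

K_p = 26.4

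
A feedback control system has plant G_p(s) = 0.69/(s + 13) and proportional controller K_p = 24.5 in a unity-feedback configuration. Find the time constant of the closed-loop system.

Closed-loop transfer function: T(s) = K_p·G_p(s)/(1 + K_p·G_p(s)) = 16.9/(s + 13 + 16.9) = 16.9/(s + 29.9).
Time constant τ = 1/29.9 = 0.0334 s.

τ = 0.0334 s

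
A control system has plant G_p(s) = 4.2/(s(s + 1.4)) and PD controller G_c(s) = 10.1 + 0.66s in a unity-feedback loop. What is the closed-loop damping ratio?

Forward path: (10.1 + 0.66s)·4.2/(s(s+1.4)). The closed-loop characteristic equation is s² + (1.4 + 4.2·0.66)s + 4.2·10.1 = 0.
That is s² + 4.172s + 42.42 = 0, so ω_n = 6.513 rad/s and ζ = 4.172/(2·6.513) = 0.3203.

ζ = 0.32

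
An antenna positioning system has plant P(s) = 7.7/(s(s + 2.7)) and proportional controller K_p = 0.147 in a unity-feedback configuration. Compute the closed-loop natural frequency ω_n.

With unity feedback the closed-loop characteristic equation is s² + 2.7s + 0.147·7.7 = s² + 2.7s + 1.132 = 0.
Matching s² + 2ζω_n s + ω_n²: ω_n = √1.132 = 1.064 rad/s and 2ζω_n = 2.7, so ζ = 2.7/(2·1.064) = 1.27.

ω_n = 1.06 rad/s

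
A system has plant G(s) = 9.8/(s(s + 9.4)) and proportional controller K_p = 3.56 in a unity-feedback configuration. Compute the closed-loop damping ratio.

1 + K_p·G(s) = 0 gives s² + 9.4s + 34.89 = 0.
So ω_n² = 34.89 ⇒ ω_n = 5.907 rad/s, and ζ = 9.4/(2ω_n) = 0.796.

ζ = 0.796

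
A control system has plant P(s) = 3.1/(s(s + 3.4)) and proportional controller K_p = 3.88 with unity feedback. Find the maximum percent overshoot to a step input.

Closed-loop characteristic equation: s² + 3.4s + 12.03 = 0, so ω_n = 3.468 rad/s and ζ = 3.4/(2·3.468) = 0.4902.
%OS = 100·exp(−πζ/√(1−ζ²)) = 100·exp(−π·0.4902/√0.7597) = 17.1%.

17.1%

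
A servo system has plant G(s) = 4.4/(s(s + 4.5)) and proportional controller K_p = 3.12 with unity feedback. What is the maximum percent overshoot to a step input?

9.06%

Closed-loop characteristic equation: s² + 4.5s + 13.73 = 0, so ω_n = 3.705 rad/s and ζ = 4.5/(2·3.705) = 0.6073.
%OS = 100·exp(−πζ/√(1−ζ²)) = 100·exp(−π·0.6073/√0.6312) = 9.06%.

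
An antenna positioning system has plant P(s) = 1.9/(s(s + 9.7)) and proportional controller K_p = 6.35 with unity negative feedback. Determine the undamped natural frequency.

ω_n = 3.47 rad/s

1 + K_p·P(s) = 0 gives s² + 9.7s + 12.06 = 0.
So ω_n² = 12.06 ⇒ ω_n = 3.473 rad/s, and ζ = 9.7/(2ω_n) = 1.4.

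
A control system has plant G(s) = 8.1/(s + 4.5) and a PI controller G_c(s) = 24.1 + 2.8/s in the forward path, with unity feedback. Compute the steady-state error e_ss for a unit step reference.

0

The open loop G_c(s)G(s) has a pole at the origin (type 1), so the static position error constant is infinite and e_ss = 1/(1+∞) = 0.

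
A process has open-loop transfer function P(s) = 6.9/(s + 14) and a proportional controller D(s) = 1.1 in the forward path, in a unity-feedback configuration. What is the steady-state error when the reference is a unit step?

0.648

The loop is type 0. Static position error constant K_pos = D(0)·P(0) = 1.1·0.4929 = 0.5421.
Steady-state error to a unit step: e_ss = 1/(1+K_pos) = 1/1.542 = 0.648.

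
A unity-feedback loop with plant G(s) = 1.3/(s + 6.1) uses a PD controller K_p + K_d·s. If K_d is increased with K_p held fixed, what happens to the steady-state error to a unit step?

At s = 0 the derivative term contributes nothing: C(0) = K_p regardless of K_d, so K_pos = K_p·G(0) and e_ss are unchanged.

unchanged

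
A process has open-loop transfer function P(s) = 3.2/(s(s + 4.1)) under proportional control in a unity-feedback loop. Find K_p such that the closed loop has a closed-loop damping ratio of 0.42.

Closed-loop characteristic equation: s² + 4.1s + K_p·3.2 = 0.
So ω_n = √(3.2K_p) and 2ζω_n = 4.1, giving ζ = 4.1/(2√(3.2K_p)).
Setting ζ = 0.42: √(3.2K_p) = 4.1/(2·0.42) = 4.881, so K_p = 23.82/3.2 = 7.44.

K_p = 7.44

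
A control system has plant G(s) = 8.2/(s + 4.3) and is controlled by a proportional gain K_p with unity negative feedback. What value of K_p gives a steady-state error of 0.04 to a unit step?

K_p = 12.6

For a type-0 loop with proportional control, e_ss = 1/(1 + K_p·G(0)).
G(0) = 1.907. Require 1/(1 + K_p·1.907) = 0.04, so 1 + 1.907·K_p = 25.
K_p = (25 − 1)/1.907 = 12.6.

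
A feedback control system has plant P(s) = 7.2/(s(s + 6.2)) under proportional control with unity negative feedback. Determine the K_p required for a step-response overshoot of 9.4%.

K_p = 3.69

From %OS = 100·exp(−πζ/√(1−ζ²)) = 9.4%, ζ = −ln(0.094)/√(π²+ln²(0.094)) = 0.6013.
Characteristic equation s² + 6.2s + 7.2K_p = 0 gives ζ = 6.2/(2√(7.2K_p)).
Setting ζ = 0.6013: √(7.2K_p) = 6.2/(2·0.6013) = 5.155, so K_p = 26.58/7.2 = 3.69.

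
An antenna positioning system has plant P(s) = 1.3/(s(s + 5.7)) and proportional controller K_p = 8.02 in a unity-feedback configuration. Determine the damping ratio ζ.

ζ = 0.883

The closed-loop denominator is s(s+5.7) + 8.02·1.3 = s² + 5.7s + 10.43.
Matching s² + 2ζω_n s + ω_n²: ω_n = √10.43 = 3.229 rad/s and 2ζω_n = 5.7, so ζ = 5.7/(2·3.229) = 0.883.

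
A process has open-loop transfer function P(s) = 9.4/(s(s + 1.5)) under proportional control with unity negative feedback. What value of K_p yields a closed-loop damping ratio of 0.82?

Closed-loop characteristic equation: s² + 1.5s + K_p·9.4 = 0.
So ω_n = √(9.4K_p) and 2ζω_n = 1.5, giving ζ = 1.5/(2√(9.4K_p)).
Setting ζ = 0.82: √(9.4K_p) = 1.5/(2·0.82) = 0.9146, so K_p = 0.8366/9.4 = 0.089.

K_p = 0.089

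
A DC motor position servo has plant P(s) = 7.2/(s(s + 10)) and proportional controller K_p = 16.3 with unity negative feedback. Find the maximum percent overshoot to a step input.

19.5%

From 1 + K_pP(s) = 0: s² + 10s + 117.4 = 0 ⇒ ω_n = 10.83, ζ = 0.4615.
%OS = 100·exp(−πζ/√(1−ζ²)) = 100·exp(−π·0.4615/√0.787) = 19.5%.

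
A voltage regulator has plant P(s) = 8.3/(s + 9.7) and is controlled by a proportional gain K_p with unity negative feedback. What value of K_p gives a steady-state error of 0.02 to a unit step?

K_p = 57.3

The loop is type 0, so e_ss(step) = 1/(1 + K_pos) with K_pos = K_p·P(0).
P(0) = 0.8557. Require 1/(1 + K_p·0.8557) = 0.02, so 1 + 0.8557·K_p = 50.
K_p = (50 − 1)/0.8557 = 57.3.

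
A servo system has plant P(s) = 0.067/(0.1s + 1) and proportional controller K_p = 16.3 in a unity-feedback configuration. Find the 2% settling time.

T_s ≈ 0.191 s

Closed loop: T(s) = K_p·P/(1+K_p·P) = 1.092/(0.1s + 1 + 1.092), with pole at s = −(1 + 1.092)/0.1 = −20.92.
τ = 1/20.92 = 0.0478 s, so 2% settling time ≈ 4τ = 0.191 s.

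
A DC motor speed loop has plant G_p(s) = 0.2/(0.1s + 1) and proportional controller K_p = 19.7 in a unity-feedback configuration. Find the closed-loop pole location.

s = -49.4

Closed loop: T(s) = K_p·G_p/(1+K_p·G_p) = 3.94/(0.1s + 1 + 3.94), with pole at s = −(1 + 3.94)/0.1 = −49.4.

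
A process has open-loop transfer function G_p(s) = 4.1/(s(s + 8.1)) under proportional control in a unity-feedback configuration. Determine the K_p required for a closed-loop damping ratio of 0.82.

Closed-loop characteristic equation: s² + 8.1s + K_p·4.1 = 0.
So ω_n = √(4.1K_p) and 2ζω_n = 8.1, giving ζ = 8.1/(2√(4.1K_p)).
Setting ζ = 0.82: √(4.1K_p) = 8.1/(2·0.82) = 4.939, so K_p = 24.39/4.1 = 5.95.

K_p = 5.95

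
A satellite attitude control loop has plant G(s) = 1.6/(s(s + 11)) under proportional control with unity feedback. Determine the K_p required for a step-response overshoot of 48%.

K_p = 365

From %OS = 100·exp(−πζ/√(1−ζ²)) = 48%, ζ = −ln(0.48)/√(π²+ln²(0.48)) = 0.2275.
Characteristic equation s² + 11s + 1.6K_p = 0 gives ζ = 11/(2√(1.6K_p)).
Setting ζ = 0.2275: √(1.6K_p) = 11/(2·0.2275) = 24.18, so K_p = 584.5/1.6 = 365.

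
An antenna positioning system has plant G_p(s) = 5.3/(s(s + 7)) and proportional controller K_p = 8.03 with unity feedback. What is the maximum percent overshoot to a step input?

13.6%

The closed-loop denominator s² + 7s + 42.56 gives ω_n = √42.56 = 6.524 and ζ = 7/(2ω_n) = 0.5365.
%OS = 100·exp(−πζ/√(1−ζ²)) = 100·exp(−π·0.5365/√0.7122) = 13.6%.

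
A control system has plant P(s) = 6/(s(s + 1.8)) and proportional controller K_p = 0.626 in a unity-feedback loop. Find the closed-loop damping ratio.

ζ = 0.464

With unity feedback the closed-loop characteristic equation is s² + 1.8s + 0.626·6 = s² + 1.8s + 3.756 = 0.
Matching s² + 2ζω_n s + ω_n²: ω_n = √3.756 = 1.938 rad/s and 2ζω_n = 1.8, so ζ = 1.8/(2·1.938) = 0.464.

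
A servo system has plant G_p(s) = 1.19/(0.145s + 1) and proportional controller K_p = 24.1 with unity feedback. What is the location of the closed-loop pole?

s = -204.7

Closed loop: T(s) = K_p·G_p/(1+K_p·G_p) = 28.68/(0.145s + 1 + 28.68), with pole at s = −(1 + 28.68)/0.145 = −204.7.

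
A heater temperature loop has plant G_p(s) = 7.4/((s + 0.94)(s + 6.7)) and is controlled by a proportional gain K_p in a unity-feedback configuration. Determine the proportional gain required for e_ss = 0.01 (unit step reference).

K_p = 84.3

For a type-0 loop with proportional control, e_ss = 1/(1 + K_p·G_p(0)).
G_p(0) = 1.175. Require 1/(1 + K_p·1.175) = 0.01, so 1 + 1.175·K_p = 100.
K_p = (100 − 1)/1.175 = 84.3.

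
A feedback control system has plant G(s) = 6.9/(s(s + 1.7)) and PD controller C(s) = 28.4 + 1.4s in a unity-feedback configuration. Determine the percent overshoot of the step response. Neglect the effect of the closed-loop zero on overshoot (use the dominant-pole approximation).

24.8%

Forward path: (28.4 + 1.4s)·6.9/(s(s+1.7)). The closed-loop characteristic equation is s² + (1.7 + 6.9·1.4)s + 6.9·28.4 = 0.
That is s² + 11.36s + 196 = 0, so ω_n = 14 rad/s and ζ = 11.36/(2·14) = 0.4058.
%OS = 100·exp(−πζ/√(1−ζ²)) = 24.8%.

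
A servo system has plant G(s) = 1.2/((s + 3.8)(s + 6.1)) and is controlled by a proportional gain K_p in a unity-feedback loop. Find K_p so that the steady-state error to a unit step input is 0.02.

K_p = 947

For a type-0 loop with proportional control, e_ss = 1/(1 + K_p·G(0)).
G(0) = 0.05177. Require 1/(1 + K_p·0.05177) = 0.02, so 1 + 0.05177·K_p = 50.
K_p = (50 − 1)/0.05177 = 947.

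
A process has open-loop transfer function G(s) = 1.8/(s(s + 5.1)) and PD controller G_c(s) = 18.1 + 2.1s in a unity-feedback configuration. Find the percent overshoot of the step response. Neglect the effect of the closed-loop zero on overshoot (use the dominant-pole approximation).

2.05%

Forward path: (18.1 + 2.1s)·1.8/(s(s+5.1)). The closed-loop characteristic equation is s² + (5.1 + 1.8·2.1)s + 1.8·18.1 = 0.
That is s² + 8.88s + 32.58 = 0, so ω_n = 5.708 rad/s and ζ = 8.88/(2·5.708) = 0.7779.
%OS = 100·exp(−πζ/√(1−ζ²)) = 2.05%.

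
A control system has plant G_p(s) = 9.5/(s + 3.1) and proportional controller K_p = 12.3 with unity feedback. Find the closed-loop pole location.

s = -120

Closed-loop transfer function: T(s) = K_p·G_p(s)/(1 + K_p·G_p(s)) = 116.9/(s + 3.1 + 116.9) = 116.9/(s + 120).
The closed-loop pole is at s = −120.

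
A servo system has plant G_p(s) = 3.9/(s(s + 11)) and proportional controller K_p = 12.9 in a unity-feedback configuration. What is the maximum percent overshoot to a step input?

The closed-loop denominator s² + 11s + 50.31 gives ω_n = √50.31 = 7.093 and ζ = 11/(2ω_n) = 0.7754.
%OS = 100·exp(−πζ/√(1−ζ²)) = 100·exp(−π·0.7754/√0.3987) = 2.11%.

2.11%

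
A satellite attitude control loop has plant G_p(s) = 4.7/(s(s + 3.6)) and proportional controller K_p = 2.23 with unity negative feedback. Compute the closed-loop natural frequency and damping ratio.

1 + K_p·G_p(s) = 0 gives s² + 3.6s + 10.48 = 0.
So ω_n² = 10.48 ⇒ ω_n = 3.237 rad/s, and ζ = 3.6/(2ω_n) = 0.556.

ω_n = 3.24 rad/s, ζ = 0.556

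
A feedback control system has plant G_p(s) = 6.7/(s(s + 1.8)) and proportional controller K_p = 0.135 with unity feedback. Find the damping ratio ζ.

The closed-loop denominator is s(s+1.8) + 0.135·6.7 = s² + 1.8s + 0.9045.
So ω_n² = 0.9045 ⇒ ω_n = 0.9511 rad/s, and ζ = 1.8/(2ω_n) = 0.946.

ζ = 0.946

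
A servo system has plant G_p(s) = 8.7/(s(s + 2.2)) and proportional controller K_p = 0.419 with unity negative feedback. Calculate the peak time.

Closed-loop characteristic equation: s² + 2.2s + 3.645 = 0, so ω_n = 1.909 rad/s and ζ = 2.2/(2·1.909) = 0.5761.
Damped frequency ω_d = ω_n√(1−ζ²) = 1.561 rad/s, so peak time T_p = π/ω_d = 2.01 s.

T_p = 2.01 s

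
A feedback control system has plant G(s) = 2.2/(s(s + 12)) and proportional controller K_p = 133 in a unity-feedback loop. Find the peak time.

T_p = 0.196 s

From 1 + K_pG(s) = 0: s² + 12s + 292.6 = 0 ⇒ ω_n = 17.11, ζ = 0.3508.
Damped frequency ω_d = ω_n√(1−ζ²) = 16.02 rad/s, so peak time T_p = π/ω_d = 0.196 s.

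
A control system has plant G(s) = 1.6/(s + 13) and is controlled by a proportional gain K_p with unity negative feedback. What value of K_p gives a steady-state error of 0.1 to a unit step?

For a type-0 loop with proportional control, e_ss = 1/(1 + K_p·G(0)).
G(0) = 0.1231. Require 1/(1 + K_p·0.1231) = 0.1, so 1 + 0.1231·K_p = 10.
K_p = (10 − 1)/0.1231 = 73.1.

K_p = 73.1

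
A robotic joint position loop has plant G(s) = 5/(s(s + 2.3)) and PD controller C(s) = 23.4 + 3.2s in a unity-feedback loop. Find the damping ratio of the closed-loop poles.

ζ = 0.846

Forward path: (23.4 + 3.2s)·5/(s(s+2.3)). The closed-loop characteristic equation is s² + (2.3 + 5·3.2)s + 5·23.4 = 0.
That is s² + 18.3s + 117 = 0, so ω_n = 10.82 rad/s and ζ = 18.3/(2·10.82) = 0.8459.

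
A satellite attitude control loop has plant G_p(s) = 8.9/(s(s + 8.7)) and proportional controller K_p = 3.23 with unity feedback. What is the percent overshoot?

The closed-loop denominator s² + 8.7s + 28.75 gives ω_n = √28.75 = 5.362 and ζ = 8.7/(2ω_n) = 0.8113.
%OS = 100·exp(−πζ/√(1−ζ²)) = 100·exp(−π·0.8113/√0.3418) = 1.28%.

1.28%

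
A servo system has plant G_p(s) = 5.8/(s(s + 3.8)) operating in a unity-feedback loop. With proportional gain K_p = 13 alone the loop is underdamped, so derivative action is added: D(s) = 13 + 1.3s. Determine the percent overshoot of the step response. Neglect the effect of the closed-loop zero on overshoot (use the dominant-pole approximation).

Forward path: (13 + 1.3s)·5.8/(s(s+3.8)). The closed-loop characteristic equation is s² + (3.8 + 5.8·1.3)s + 5.8·13 = 0.
That is s² + 11.34s + 75.4 = 0, so ω_n = 8.683 rad/s and ζ = 11.34/(2·8.683) = 0.653.
%OS = 100·exp(−πζ/√(1−ζ²)) = 6.66%.

6.66%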